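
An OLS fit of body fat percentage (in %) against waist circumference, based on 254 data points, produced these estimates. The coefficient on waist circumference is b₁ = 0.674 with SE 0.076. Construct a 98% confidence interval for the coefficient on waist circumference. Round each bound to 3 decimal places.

(0.496, 0.852)

df = n − 2 = 254 − 2 = 252.
t* = t_{0.01, 252} = 2.341236.
Margin = t* × SE = 2.341236 × 0.076 = 0.17793.
CI: 0.674 ± 0.17793 → (0.496, 0.852).
With 98% confidence, each one-unit increase in waist circumference is associated with a change of between 0.496 and 0.852 % in body fat percentage.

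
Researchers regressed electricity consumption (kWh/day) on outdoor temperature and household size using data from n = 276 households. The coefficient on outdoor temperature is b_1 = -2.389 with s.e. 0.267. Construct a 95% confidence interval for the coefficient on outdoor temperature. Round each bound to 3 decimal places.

(-2.915, -1.863)

df = n − k − 1 = 276 − 2 − 1 = 273.
t* = t_{0.025, 273} = 1.968692.
Margin = t* × SE = 1.968692 × 0.267 = 0.52564.
CI: -2.389 ± 0.52564 → (-2.915, -1.863).
With 95% confidence, each one-unit increase in outdoor temperature is associated with a change of between -2.915 and -1.863 kWh/day in electricity consumption, holding the other predictors fixed.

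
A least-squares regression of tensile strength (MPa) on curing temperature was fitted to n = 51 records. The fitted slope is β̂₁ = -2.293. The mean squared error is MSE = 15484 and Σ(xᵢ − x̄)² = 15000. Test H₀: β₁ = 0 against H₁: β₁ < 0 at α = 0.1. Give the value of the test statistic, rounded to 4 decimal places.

SE(β̂₁) = √(MSE/Sₓₓ) = √(15484/15000) = 1.01601.
t = -2.293 / 1.01601 = -2.2569.
df = n − 2 = 49.
One-sided p ≈ 0.0143, which is < 0.1, so reject H₀.
There is evidence that the true slope on curing temperature is negative.

t = -2.2569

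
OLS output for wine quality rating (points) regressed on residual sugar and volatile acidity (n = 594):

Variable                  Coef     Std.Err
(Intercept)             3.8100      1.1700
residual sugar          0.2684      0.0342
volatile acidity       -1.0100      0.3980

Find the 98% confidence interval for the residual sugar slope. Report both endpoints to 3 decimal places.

Read off: b = 0.2684, SE = 0.0342 for residual sugar.
df = n − k − 1 = 594 − 2 − 1 = 591.
t* = t_{0.01, 591} = 2.332674.
Margin = t* × SE = 2.332674 × 0.0342 = 0.07978.
CI: 0.2684 ± 0.07978 → (0.189, 0.348).

(0.189, 0.348)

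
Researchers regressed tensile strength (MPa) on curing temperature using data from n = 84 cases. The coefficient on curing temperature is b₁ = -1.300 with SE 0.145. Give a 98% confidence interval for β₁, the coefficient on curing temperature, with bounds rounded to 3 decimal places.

(-1.644, -0.956)

df = n − 2 = 84 − 2 = 82.
t* = t_{0.01, 82} = 2.372687.
Margin = t* × SE = 2.372687 × 0.145 = 0.34404.
CI: -1.300 ± 0.34404 → (-1.644, -0.956).
With 98% confidence, each one-unit increase in curing temperature is associated with a change of between -1.644 and -0.956 MPa in tensile strength.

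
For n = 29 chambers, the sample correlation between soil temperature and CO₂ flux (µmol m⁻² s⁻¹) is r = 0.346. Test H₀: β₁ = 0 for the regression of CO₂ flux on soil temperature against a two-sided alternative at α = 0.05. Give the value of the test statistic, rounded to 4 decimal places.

t = r·√(n − 2)/√(1 − r²) = 0.346·√27/√0.880284 = 1.9162.
df = n − 2 = 27.
Two-sided p ≈ 0.0660, which is ≥ 0.05, so fail to reject H₀.
The data do not give significant evidence of a linear association between soil temperature and CO₂ flux.

t = 1.9162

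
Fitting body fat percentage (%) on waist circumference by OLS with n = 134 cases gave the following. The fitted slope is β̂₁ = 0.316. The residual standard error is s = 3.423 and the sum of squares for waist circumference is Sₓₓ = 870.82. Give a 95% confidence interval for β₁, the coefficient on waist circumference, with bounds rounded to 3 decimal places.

SE(β̂₁) = s/√Sₓₓ = 3.423/√870.82 = 0.115996.
df = n − 2 = 132.
t* = t_{0.025, 132} = 1.978099.
Margin = t* × SE = 1.978099 × 0.115996 = 0.22945.
CI: 0.316 ± 0.22945 → (0.087, 0.545).
With 95% confidence, each one-unit increase in waist circumference is associated with a change of between 0.087 and 0.545 % in body fat percentage.

(0.087, 0.545)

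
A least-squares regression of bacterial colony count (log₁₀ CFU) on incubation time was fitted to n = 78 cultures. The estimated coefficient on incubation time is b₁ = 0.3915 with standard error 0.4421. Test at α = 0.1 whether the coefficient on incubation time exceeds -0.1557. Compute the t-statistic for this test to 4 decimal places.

t = 1.2377

H₀: β₁ = -0.1557 vs H₁: β₁ > -0.1557.
t = (b₁ − β₁⁰)/SE = (0.3915 − (-0.1557)) / 0.4421 = 1.2377.
df = n − 2 = 78 − 2 = 76.
One-sided p ≈ 0.1098, which is ≥ 0.1, so fail to reject H₀.
The data do not give significant evidence that the true slope on incubation time exceeds -0.1557 log₁₀ CFU per unit.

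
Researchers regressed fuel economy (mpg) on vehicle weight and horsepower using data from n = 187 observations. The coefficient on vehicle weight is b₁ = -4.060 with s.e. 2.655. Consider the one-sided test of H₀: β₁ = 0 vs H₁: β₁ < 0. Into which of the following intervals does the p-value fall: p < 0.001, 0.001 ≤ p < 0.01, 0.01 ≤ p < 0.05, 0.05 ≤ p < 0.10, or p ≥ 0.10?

t = -4.060 / 2.655 = -1.529.
df = n − k − 1 = 187 − 2 − 1 = 184.
One-sided p = P(T_{184} < t) ≈ 0.0640.
So 0.05 ≤ p < 0.10.

0.05 ≤ p < 0.10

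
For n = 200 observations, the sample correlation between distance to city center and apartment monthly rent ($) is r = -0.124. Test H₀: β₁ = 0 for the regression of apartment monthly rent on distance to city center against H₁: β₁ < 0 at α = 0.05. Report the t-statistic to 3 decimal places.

t = r·√(n − 2)/√(1 − r²) = -0.124·√198/√0.984624 = -1.758.
df = n − 2 = 198.
One-sided p ≈ 0.0401, which is < 0.05, so reject H₀.
There is evidence of a linear association between distance to city center and apartment monthly rent.

t = -1.758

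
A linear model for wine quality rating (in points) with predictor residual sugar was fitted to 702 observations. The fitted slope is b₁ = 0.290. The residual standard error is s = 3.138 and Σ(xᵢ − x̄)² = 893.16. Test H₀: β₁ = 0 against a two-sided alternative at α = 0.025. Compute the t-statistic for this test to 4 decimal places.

t = 2.7619

SE(b₁) = s/√Sₓₓ = 3.138/√893.16 = 0.105.
t = 0.290 / 0.105 = 2.7619.
df = n − 2 = 700.
Two-sided p ≈ 0.0059, which is < 0.025, so reject H₀.
There is evidence that residual sugar is associated with wine quality rating.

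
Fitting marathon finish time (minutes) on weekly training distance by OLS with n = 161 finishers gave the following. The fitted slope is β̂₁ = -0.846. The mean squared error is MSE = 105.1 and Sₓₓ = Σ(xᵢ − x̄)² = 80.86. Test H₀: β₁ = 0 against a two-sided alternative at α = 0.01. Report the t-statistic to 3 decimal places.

SE(β̂₁) = √(MSE/Sₓₓ) = √(105.1/80.86) = 1.14008.
t = -0.846 / 1.14008 = -0.742.
df = n − 2 = 159.
Two-sided p ≈ 0.4591, which is ≥ 0.01, so fail to reject H₀.
The data do not give significant evidence of an association between weekly training distance and marathon finish time.

t = -0.742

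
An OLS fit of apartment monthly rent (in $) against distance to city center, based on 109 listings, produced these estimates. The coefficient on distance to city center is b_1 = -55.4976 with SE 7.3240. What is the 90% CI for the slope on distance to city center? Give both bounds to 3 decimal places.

df = n − 2 = 109 − 2 = 107.
t* = t_{0.05, 107} = 1.659219.
Margin = t* × SE = 1.659219 × 7.3240 = 12.15212.
CI: -55.4976 ± 12.15212 → (-67.650, -43.345).
With 90% confidence, each one-unit increase in distance to city center is associated with a change of between -67.650 and -43.345 $ in apartment monthly rent.

(-67.650, -43.345)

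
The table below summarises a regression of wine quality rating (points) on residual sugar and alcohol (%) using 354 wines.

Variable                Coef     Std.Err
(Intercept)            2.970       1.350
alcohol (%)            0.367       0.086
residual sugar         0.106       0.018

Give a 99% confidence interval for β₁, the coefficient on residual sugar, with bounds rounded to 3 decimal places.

Read off: b = 0.106, SE = 0.018 for residual sugar.
df = n − k − 1 = 354 − 2 − 1 = 351.
t* = t_{0.005, 351} = 2.589909.
Margin = t* × SE = 2.589909 × 0.018 = 0.04662.
CI: 0.106 ± 0.04662 → (0.059, 0.153).

(0.059, 0.153)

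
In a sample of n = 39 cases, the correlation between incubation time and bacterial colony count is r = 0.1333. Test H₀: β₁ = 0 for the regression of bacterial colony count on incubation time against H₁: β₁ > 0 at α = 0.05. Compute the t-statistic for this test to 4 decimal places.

t = 0.8181

t = r·√(n − 2)/√(1 − r²) = 0.1333·√37/√0.982231 = 0.8181.
df = n − 2 = 37.
One-sided p ≈ 0.2093, which is ≥ 0.05, so fail to reject H₀.
The data do not give significant evidence of a linear association between incubation time and bacterial colony count.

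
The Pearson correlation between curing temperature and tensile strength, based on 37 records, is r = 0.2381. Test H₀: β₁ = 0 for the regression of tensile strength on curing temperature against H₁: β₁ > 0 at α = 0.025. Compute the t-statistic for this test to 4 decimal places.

t = r·√(n − 2)/√(1 − r²) = 0.2381·√35/√0.943308 = 1.4503.
df = n − 2 = 35.
One-sided p ≈ 0.0779, which is ≥ 0.025, so fail to reject H₀.
The data do not give significant evidence of a linear association between curing temperature and tensile strength.

t = 1.4503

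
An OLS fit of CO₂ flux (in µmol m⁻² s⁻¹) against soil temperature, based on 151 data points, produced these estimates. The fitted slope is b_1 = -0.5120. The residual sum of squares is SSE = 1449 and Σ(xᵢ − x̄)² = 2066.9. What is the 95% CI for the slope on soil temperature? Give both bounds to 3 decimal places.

MSE = SSE/(n − 2) = 1449/149 = 9.72483.
SE(b_1) = √(MSE/Sₓₓ) = √(9.72483/2066.9) = 0.0685932.
df = n − 2 = 149.
t* = t_{0.025, 149} = 1.976013.
Margin = t* × SE = 1.976013 × 0.0685932 = 0.13554.
CI: -0.5120 ± 0.13554 → (-0.648, -0.376).
With 95% confidence, each one-unit increase in soil temperature is associated with a change of between -0.648 and -0.376 µmol m⁻² s⁻¹ in CO₂ flux.

(-0.648, -0.376)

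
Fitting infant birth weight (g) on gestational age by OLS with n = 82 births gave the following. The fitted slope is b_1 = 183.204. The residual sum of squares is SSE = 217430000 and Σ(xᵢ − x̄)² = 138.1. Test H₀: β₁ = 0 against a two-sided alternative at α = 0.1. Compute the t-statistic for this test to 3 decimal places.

t = 1.306

MSE = SSE/(n − 2) = 217430000/80 = 2.71788e+06.
SE(b_1) = √(MSE/Sₓₓ) = √(2.71788e+06/138.1) = 140.287.
t = 183.204 / 140.287 = 1.306.
df = n − 2 = 80.
Two-sided p ≈ 0.1953, which is ≥ 0.1, so fail to reject H₀.
The data do not give significant evidence of an association between gestational age and infant birth weight.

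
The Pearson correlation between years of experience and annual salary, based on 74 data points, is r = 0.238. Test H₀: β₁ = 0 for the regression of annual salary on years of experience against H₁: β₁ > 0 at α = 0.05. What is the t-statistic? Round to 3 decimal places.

t = r·√(n − 2)/√(1 − r²) = 0.238·√72/√0.943356 = 2.079.
df = n − 2 = 72.
One-sided p ≈ 0.0206, which is < 0.05, so reject H₀.
There is evidence of a linear association between years of experience and annual salary.

t = 2.079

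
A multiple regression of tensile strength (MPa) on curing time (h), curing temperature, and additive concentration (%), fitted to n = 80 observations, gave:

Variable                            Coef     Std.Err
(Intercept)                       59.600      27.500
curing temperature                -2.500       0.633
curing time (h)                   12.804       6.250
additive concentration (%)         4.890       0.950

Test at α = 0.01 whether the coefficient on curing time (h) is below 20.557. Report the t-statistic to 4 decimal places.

Read off: b = 12.804, SE = 6.250 for curing time (h).
H₀: β₁ = 20.557 vs H₁: β₁ < 20.557.
t = (12.804 − 20.557) / 6.250 = -1.2405.
df = n − k − 1 = 80 − 3 − 1 = 76.
One-sided p ≈ 0.1093, which is ≥ 0.01, so fail to reject H₀.
The data do not give significant evidence that the true slope on curing time (h) is below 20.557 MPa per unit, holding the other predictors fixed.

t = -1.2405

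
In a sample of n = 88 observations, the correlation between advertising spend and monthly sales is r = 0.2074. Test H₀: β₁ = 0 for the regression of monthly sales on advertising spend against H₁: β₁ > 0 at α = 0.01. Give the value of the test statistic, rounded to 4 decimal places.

t = r·√(n − 2)/√(1 − r²) = 0.2074·√86/√0.956985 = 1.9661.
df = n − 2 = 86.
One-sided p ≈ 0.0263, which is ≥ 0.01, so fail to reject H₀.
The data do not give significant evidence of a linear association between advertising spend and monthly sales.

t = 1.9661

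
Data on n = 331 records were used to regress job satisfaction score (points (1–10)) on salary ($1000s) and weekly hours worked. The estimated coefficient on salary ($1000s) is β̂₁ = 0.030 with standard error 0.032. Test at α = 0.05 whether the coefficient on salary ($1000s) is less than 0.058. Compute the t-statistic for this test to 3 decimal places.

t = -0.875

H₀: β₁ = 0.058 vs H₁: β₁ < 0.058.
t = (β̂₁ − β₁⁰)/SE = (0.030 − 0.058) / 0.032 = -0.875.
df = n − k − 1 = 331 − 2 − 1 = 328.
One-sided p ≈ 0.1911, which is ≥ 0.05, so fail to reject H₀.
The data do not give significant evidence that the true slope on salary ($1000s) is below 0.058 points (1–10) per unit, holding the other predictors fixed.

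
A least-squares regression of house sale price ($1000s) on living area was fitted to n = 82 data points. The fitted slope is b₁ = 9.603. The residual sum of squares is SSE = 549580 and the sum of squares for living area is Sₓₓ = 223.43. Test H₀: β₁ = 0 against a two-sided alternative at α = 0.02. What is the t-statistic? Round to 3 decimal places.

t = 1.732

MSE = SSE/(n − 2) = 549580/80 = 6869.75.
SE(b₁) = √(MSE/Sₓₓ) = √(6869.75/223.43) = 5.54498.
t = 9.603 / 5.54498 = 1.732.
df = n − 2 = 80.
Two-sided p ≈ 0.0872, which is ≥ 0.02, so fail to reject H₀.
The data do not give significant evidence of an association between living area and house sale price.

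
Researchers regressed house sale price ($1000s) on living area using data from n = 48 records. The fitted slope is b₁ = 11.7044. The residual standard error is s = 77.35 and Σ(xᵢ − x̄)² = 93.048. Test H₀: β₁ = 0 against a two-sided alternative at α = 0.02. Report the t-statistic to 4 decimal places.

t = 1.4596

SE(b₁) = s/√Sₓₓ = 77.35/√93.048 = 8.01875.
t = 11.7044 / 8.01875 = 1.4596.
df = n − 2 = 46.
Two-sided p ≈ 0.1512, which is ≥ 0.02, so fail to reject H₀.
The data do not give significant evidence of an association between living area and house sale price.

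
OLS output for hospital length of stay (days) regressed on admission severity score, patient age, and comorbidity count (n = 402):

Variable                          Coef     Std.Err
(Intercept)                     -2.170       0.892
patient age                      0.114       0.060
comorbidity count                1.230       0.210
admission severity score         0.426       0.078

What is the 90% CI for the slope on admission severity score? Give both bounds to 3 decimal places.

Read off: b = 0.426, SE = 0.078 for admission severity score.
df = n − k − 1 = 402 − 3 − 1 = 398.
t* = t_{0.05, 398} = 1.648691.
Margin = t* × SE = 1.648691 × 0.078 = 0.12860.
CI: 0.426 ± 0.12860 → (0.297, 0.555).

(0.297, 0.555)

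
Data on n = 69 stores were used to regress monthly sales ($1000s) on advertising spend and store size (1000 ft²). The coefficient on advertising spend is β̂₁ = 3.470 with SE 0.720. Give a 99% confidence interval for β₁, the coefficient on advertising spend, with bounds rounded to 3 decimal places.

df = n − k − 1 = 69 − 2 − 1 = 66.
t* = t_{0.005, 66} = 2.652394.
Margin = t* × SE = 2.652394 × 0.720 = 1.90972.
CI: 3.470 ± 1.90972 → (1.560, 5.380).
With 99% confidence, each one-unit increase in advertising spend is associated with a change of between 1.560 and 5.380 $1000s in monthly sales, holding the other predictors fixed.

(1.560, 5.380)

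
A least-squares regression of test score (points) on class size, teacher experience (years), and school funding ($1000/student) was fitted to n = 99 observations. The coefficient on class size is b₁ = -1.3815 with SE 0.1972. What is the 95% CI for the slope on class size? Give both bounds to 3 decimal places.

(-1.773, -0.990)

df = n − k − 1 = 99 − 3 − 1 = 95.
t* = t_{0.025, 95} = 1.985251.
Margin = t* × SE = 1.985251 × 0.1972 = 0.39149.
CI: -1.3815 ± 0.39149 → (-1.773, -0.990).
With 95% confidence, each one-unit increase in class size is associated with a change of between -1.773 and -0.990 points in test score, holding the other predictors fixed.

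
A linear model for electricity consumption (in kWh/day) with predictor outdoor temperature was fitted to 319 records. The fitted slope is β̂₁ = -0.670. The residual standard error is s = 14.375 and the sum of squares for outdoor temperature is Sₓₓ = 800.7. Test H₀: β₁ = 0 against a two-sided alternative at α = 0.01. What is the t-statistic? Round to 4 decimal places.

t = -1.3189

SE(β̂₁) = s/√Sₓₓ = 14.375/√800.7 = 0.508011.
t = -0.670 / 0.508011 = -1.3189.
df = n − 2 = 317.
Two-sided p ≈ 0.1882, which is ≥ 0.01, so fail to reject H₀.
The data do not give significant evidence of an association between outdoor temperature and electricity consumption.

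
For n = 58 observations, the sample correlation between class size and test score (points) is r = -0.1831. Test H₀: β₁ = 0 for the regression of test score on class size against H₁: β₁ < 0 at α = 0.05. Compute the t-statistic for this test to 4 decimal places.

t = -1.3938

t = r·√(n − 2)/√(1 − r²) = -0.1831·√56/√0.966474 = -1.3938.
df = n − 2 = 56.
One-sided p ≈ 0.0844, which is ≥ 0.05, so fail to reject H₀.
The data do not give significant evidence of a linear association between class size and test score.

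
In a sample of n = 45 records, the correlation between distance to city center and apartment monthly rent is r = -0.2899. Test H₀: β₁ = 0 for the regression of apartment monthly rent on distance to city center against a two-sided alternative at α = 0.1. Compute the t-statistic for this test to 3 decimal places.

t = -1.986

t = r·√(n − 2)/√(1 − r²) = -0.2899·√43/√0.915958 = -1.986.
df = n − 2 = 43.
Two-sided p ≈ 0.0534, which is < 0.1, so reject H₀.
There is evidence of a linear association between distance to city center and apartment monthly rent.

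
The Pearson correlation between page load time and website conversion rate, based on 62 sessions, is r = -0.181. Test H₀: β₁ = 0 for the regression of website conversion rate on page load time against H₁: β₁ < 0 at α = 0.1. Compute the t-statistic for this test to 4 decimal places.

t = r·√(n − 2)/√(1 − r²) = -0.181·√60/√0.967239 = -1.4256.
df = n − 2 = 60.
One-sided p ≈ 0.0796, which is < 0.1, so reject H₀.
There is evidence of a linear association between page load time and website conversion rate.

t = -1.4256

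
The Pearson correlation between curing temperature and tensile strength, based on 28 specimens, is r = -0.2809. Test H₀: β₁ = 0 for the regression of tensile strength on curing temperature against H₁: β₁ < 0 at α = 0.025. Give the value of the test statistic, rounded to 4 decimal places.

t = -1.4924

t = r·√(n − 2)/√(1 − r²) = -0.2809·√26/√0.921095 = -1.4924.
df = n − 2 = 26.
One-sided p ≈ 0.0738, which is ≥ 0.025, so fail to reject H₀.
The data do not give significant evidence of a linear association between curing temperature and tensile strength.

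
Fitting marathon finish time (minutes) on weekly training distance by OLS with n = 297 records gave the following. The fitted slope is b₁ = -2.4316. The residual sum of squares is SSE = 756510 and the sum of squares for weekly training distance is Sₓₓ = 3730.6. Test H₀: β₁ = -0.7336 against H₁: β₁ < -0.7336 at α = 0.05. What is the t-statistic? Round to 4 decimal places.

MSE = SSE/(n − 2) = 756510/295 = 2564.44.
SE(b₁) = √(MSE/Sₓₓ) = √(2564.44/3730.6) = 0.8291.
t = (-2.4316 − (-0.7336)) / 0.8291 = -2.0480.
df = n − 2 = 295.
One-sided p ≈ 0.0207, which is < 0.05, so reject H₀.
There is evidence that the true slope on weekly training distance is below -0.7336 minutes per unit.

t = -2.0480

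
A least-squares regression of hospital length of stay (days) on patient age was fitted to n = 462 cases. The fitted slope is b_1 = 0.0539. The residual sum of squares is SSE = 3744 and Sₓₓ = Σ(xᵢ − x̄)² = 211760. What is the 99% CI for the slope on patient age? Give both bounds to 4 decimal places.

(0.0379, 0.0699)

MSE = SSE/(n − 2) = 3744/460 = 8.13913.
SE(b_1) = √(MSE/Sₓₓ) = √(8.13913/211760) = 0.00619965.
df = n − 2 = 460.
t* = t_{0.005, 460} = 2.586559.
Margin = t* × SE = 2.586559 × 0.00619965 = 0.016036.
CI: 0.0539 ± 0.016036 → (0.0379, 0.0699).
With 99% confidence, each one-unit increase in patient age is associated with a change of between 0.0379 and 0.0699 days in hospital length of stay.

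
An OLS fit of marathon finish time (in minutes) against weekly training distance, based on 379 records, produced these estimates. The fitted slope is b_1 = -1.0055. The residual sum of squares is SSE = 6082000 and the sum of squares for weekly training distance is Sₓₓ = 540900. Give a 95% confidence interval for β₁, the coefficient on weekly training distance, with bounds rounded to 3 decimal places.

MSE = SSE/(n − 2) = 6082000/377 = 16132.6.
SE(b_1) = √(MSE/Sₓₓ) = √(16132.6/540900) = 0.172701.
df = n − 2 = 377.
t* = t_{0.025, 377} = 1.966276.
Margin = t* × SE = 1.966276 × 0.172701 = 0.33958.
CI: -1.0055 ± 0.33958 → (-1.345, -0.666).
With 95% confidence, each one-unit increase in weekly training distance is associated with a change of between -1.345 and -0.666 minutes in marathon finish time.

(-1.345, -0.666)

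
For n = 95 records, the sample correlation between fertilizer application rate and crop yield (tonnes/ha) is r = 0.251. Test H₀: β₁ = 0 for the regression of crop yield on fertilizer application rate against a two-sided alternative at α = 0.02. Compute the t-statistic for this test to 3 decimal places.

t = 2.501

t = r·√(n − 2)/√(1 − r²) = 0.251·√93/√0.936999 = 2.501.
df = n − 2 = 93.
Two-sided p ≈ 0.0141, which is < 0.02, so reject H₀.
There is evidence of a linear association between fertilizer application rate and crop yield.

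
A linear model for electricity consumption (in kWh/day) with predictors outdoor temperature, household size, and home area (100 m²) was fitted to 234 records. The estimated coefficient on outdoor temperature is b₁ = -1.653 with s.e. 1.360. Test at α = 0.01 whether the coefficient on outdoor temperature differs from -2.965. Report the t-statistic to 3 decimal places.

H₀: β₁ = -2.965 vs H₁: β₁ ≠ -2.965.
t = (b₁ − β₁⁰)/SE = (-1.653 − (-2.965)) / 1.360 = 0.965.
df = n − k − 1 = 234 − 3 − 1 = 230.
Two-sided p ≈ 0.3357, which is ≥ 0.01, so fail to reject H₀.
The data are consistent with a true slope of -2.965 kWh/day per unit of outdoor temperature, holding the other predictors fixed.

t = 0.965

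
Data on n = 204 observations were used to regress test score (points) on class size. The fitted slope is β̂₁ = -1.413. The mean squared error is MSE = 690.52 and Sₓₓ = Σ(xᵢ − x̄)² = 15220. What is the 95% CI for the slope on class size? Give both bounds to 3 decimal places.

(-1.833, -0.993)

SE(β̂₁) = √(MSE/Sₓₓ) = √(690.52/15220) = 0.213001.
df = n − 2 = 202.
t* = t_{0.025, 202} = 1.971777.
Margin = t* × SE = 1.971777 × 0.213001 = 0.41999.
CI: -1.413 ± 0.41999 → (-1.833, -0.993).
With 95% confidence, each one-unit increase in class size is associated with a change of between -1.833 and -0.993 points in test score.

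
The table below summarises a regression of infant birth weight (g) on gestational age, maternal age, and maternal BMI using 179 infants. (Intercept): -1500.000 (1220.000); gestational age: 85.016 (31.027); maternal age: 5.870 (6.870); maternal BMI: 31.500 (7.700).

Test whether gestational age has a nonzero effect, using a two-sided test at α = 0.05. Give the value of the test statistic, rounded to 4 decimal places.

t = 2.7401

Read off: b = 85.016, SE = 31.027 for gestational age.
H₀: β₁ = 0 vs H₁: β₁ ≠ 0.
t = 85.016 / 31.027 = 2.7401.
df = n − k − 1 = 179 − 3 − 1 = 175.
Two-sided p ≈ 0.0068, which is < 0.05, so reject H₀.
There is evidence that gestational age is associated with infant birth weight, holding the other predictors fixed.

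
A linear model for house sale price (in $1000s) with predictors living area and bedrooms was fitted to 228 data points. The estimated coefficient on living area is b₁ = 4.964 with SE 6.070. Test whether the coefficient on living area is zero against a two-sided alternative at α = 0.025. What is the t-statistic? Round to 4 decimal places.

H₀: β₁ = 0 vs H₁: β₁ ≠ 0.
t = (b₁ − β₁⁰)/SE = 4.964 / 6.070 = 0.8178.
df = n − k − 1 = 228 − 2 − 1 = 225.
Two-sided p ≈ 0.4143, which is ≥ 0.025, so fail to reject H₀.
The data do not give significant evidence of an association between living area and house sale price, after adjusting for the other predictors.

t = 0.8178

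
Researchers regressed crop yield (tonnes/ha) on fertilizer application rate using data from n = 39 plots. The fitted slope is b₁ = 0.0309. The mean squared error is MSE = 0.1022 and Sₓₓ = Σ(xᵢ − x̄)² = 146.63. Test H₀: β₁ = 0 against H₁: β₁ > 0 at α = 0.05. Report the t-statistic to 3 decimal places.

t = 1.170

SE(b₁) = √(MSE/Sₓₓ) = √(0.1022/146.63) = 0.0264006.
t = 0.0309 / 0.0264006 = 1.170.
df = n − 2 = 37.
One-sided p ≈ 0.1247, which is ≥ 0.05, so fail to reject H₀.
The data do not give significant evidence that the true slope on fertilizer application rate is positive.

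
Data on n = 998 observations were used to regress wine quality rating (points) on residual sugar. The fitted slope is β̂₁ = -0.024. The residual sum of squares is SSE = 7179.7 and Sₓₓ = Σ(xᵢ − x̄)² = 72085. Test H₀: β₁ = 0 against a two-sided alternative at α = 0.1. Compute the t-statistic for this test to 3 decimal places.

t = -2.400

MSE = SSE/(n − 2) = 7179.7/996 = 7.20853.
SE(β̂₁) = √(MSE/Sₓₓ) = √(7.20853/72085) = 0.01.
t = -0.024 / 0.01 = -2.400.
df = n − 2 = 996.
Two-sided p ≈ 0.0166, which is < 0.1, so reject H₀.
There is evidence that residual sugar is associated with wine quality rating.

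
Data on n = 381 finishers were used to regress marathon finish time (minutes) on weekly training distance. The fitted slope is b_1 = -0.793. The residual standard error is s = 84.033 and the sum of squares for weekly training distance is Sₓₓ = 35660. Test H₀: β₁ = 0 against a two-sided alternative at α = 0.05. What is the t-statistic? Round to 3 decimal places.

SE(b_1) = s/√Sₓₓ = 84.033/√35660 = 0.444999.
t = -0.793 / 0.444999 = -1.782.
df = n − 2 = 379.
Two-sided p ≈ 0.0755, which is ≥ 0.05, so fail to reject H₀.
The data do not give significant evidence of an association between weekly training distance and marathon finish time.

t = -1.782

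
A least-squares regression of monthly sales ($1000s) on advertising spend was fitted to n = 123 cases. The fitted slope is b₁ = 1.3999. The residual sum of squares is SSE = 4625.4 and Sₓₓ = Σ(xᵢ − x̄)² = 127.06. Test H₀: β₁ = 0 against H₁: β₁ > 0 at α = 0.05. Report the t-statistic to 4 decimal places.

t = 2.5522

MSE = SSE/(n − 2) = 4625.4/121 = 38.2264.
SE(b₁) = √(MSE/Sₓₓ) = √(38.2264/127.06) = 0.548501.
t = 1.3999 / 0.548501 = 2.5522.
df = n − 2 = 121.
One-sided p ≈ 0.0060, which is < 0.05, so reject H₀.
There is evidence that the true slope on advertising spend is positive.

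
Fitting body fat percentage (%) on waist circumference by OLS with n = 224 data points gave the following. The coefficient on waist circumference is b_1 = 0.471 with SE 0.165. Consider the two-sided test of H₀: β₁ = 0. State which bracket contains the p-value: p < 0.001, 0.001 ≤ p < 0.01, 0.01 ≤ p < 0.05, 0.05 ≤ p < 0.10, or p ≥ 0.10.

t = 0.471 / 0.165 = 2.855.
df = n − 2 = 224 − 2 = 222.
Two-sided p = 2·P(T_{222} > |t|) ≈ 0.0047.
So 0.001 ≤ p < 0.01.

0.001 ≤ p < 0.01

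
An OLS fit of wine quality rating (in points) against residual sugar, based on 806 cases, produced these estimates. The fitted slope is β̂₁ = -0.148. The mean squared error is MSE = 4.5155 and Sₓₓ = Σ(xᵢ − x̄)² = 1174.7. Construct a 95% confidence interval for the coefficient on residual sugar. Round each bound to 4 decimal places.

SE(β̂₁) = √(MSE/Sₓₓ) = √(4.5155/1174.7) = 0.0619997.
df = n − 2 = 804.
t* = t_{0.025, 804} = 1.962919.
Margin = t* × SE = 1.962919 × 0.0619997 = 0.121700.
CI: -0.148 ± 0.121700 → (-0.2697, -0.0263).
With 95% confidence, each one-unit increase in residual sugar is associated with a change of between -0.2697 and -0.0263 points in wine quality rating.

(-0.2697, -0.0263)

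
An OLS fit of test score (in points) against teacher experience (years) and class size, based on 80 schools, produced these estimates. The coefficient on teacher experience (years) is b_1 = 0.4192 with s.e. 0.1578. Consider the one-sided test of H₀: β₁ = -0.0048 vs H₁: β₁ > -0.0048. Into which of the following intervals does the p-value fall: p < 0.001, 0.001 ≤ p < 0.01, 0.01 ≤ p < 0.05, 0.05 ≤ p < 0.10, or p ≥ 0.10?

0.001 ≤ p < 0.01

t = (0.4192 − (-0.0048)) / 0.1578 = 2.687.
df = n − k − 1 = 80 − 2 − 1 = 77.
One-sided p = P(T_{77} > t) ≈ 0.0044.
So 0.001 ≤ p < 0.01.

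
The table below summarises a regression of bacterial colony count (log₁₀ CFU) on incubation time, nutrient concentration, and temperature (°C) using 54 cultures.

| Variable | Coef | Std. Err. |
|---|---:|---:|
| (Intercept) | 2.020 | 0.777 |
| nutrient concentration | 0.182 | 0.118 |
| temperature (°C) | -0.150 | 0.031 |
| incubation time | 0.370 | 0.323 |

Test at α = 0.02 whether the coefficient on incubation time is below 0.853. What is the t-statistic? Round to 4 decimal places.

Read off: b = 0.370, SE = 0.323 for incubation time.
H₀: β₁ = 0.853 vs H₁: β₁ < 0.853.
t = (0.370 − 0.853) / 0.323 = -1.4954.
df = n − k − 1 = 54 − 3 − 1 = 50.
One-sided p ≈ 0.0706, which is ≥ 0.02, so fail to reject H₀.
The data do not give significant evidence that the true slope on incubation time is below 0.853 log₁₀ CFU per unit, holding the other predictors fixed.

t = -1.4954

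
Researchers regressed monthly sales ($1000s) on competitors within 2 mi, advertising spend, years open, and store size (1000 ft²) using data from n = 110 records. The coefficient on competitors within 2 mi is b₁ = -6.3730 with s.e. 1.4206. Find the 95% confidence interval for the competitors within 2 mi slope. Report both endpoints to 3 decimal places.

df = n − k − 1 = 110 − 4 − 1 = 105.
t* = t_{0.025, 105} = 1.982815.
Margin = t* × SE = 1.982815 × 1.4206 = 2.81679.
CI: -6.3730 ± 2.81679 → (-9.190, -3.556).
With 95% confidence, each one-unit increase in competitors within 2 mi is associated with a change of between -9.190 and -3.556 $1000s in monthly sales, holding the other predictors fixed.

(-9.190, -3.556)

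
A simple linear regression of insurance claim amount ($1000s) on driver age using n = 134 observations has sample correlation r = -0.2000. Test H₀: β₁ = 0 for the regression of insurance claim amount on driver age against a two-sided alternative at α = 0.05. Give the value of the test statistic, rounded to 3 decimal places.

t = r·√(n − 2)/√(1 − r²) = -0.2000·√132/√0.96 = -2.345.
df = n − 2 = 132.
Two-sided p ≈ 0.0205, which is < 0.05, so reject H₀.
There is evidence of a linear association between driver age and insurance claim amount.

t = -2.345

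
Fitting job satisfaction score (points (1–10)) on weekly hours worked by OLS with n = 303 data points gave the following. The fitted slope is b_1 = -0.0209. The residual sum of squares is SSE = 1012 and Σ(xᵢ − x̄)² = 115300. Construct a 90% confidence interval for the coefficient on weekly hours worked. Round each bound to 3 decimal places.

(-0.030, -0.012)

MSE = SSE/(n − 2) = 1012/301 = 3.36213.
SE(b_1) = √(MSE/Sₓₓ) = √(3.36213/115300) = 0.00539998.
df = n − 2 = 301.
t* = t_{0.05, 301} = 1.649932.
Margin = t* × SE = 1.649932 × 0.00539998 = 0.00891.
CI: -0.0209 ± 0.00891 → (-0.030, -0.012).
With 90% confidence, each one-unit increase in weekly hours worked is associated with a change of between -0.030 and -0.012 points (1–10) in job satisfaction score.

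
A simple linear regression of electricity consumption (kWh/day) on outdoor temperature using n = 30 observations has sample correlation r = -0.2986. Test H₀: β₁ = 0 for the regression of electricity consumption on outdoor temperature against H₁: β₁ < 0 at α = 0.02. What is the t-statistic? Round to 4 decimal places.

t = -1.6556

t = r·√(n − 2)/√(1 − r²) = -0.2986·√28/√0.910838 = -1.6556.
df = n − 2 = 28.
One-sided p ≈ 0.0545, which is ≥ 0.02, so fail to reject H₀.
The data do not give significant evidence of a linear association between outdoor temperature and electricity consumption.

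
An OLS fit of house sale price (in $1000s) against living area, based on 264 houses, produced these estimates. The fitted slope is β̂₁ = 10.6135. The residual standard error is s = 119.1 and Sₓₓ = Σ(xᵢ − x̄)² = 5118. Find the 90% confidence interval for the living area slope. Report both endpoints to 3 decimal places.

SE(β̂₁) = s/√Sₓₓ = 119.1/√5118 = 1.6648.
df = n − 2 = 262.
t* = t_{0.05, 262} = 1.65069.
Margin = t* × SE = 1.65069 × 1.6648 = 2.74807.
CI: 10.6135 ± 2.74807 → (7.865, 13.362).
With 90% confidence, each one-unit increase in living area is associated with a change of between 7.865 and 13.362 $1000s in house sale price.

(7.865, 13.362)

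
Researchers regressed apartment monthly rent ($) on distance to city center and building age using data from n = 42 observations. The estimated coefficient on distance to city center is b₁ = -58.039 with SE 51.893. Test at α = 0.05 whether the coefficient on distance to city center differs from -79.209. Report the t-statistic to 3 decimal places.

H₀: β₁ = -79.209 vs H₁: β₁ ≠ -79.209.
t = (b₁ − β₁⁰)/SE = (-58.039 − (-79.209)) / 51.893 = 0.408.
df = n − k − 1 = 42 − 2 − 1 = 39.
Two-sided p ≈ 0.6855, which is ≥ 0.05, so fail to reject H₀.
The data are consistent with a true slope of -79.209 $ per unit of distance to city center, holding the other predictors fixed.

t = 0.408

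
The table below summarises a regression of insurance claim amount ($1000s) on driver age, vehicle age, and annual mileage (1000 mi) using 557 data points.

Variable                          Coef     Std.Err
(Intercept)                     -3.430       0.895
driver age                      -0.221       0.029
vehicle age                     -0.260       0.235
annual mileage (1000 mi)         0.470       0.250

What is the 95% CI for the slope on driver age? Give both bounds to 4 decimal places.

(-0.2780, -0.1640)

Read off: b = -0.221, SE = 0.029 for driver age.
df = n − k − 1 = 557 − 3 − 1 = 553.
t* = t_{0.025, 553} = 1.964263.
Margin = t* × SE = 1.964263 × 0.029 = 0.056964.
CI: -0.221 ± 0.056964 → (-0.2780, -0.1640).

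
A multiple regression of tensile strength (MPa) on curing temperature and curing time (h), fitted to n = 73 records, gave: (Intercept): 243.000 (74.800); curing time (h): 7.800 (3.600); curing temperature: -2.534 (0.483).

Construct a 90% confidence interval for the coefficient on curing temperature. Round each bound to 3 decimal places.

Read off: b = -2.534, SE = 0.483 for curing temperature.
df = n − k − 1 = 73 − 2 − 1 = 70.
t* = t_{0.05, 70} = 1.666914.
Margin = t* × SE = 1.666914 × 0.483 = 0.80512.
CI: -2.534 ± 0.80512 → (-3.339, -1.729).

(-3.339, -1.729)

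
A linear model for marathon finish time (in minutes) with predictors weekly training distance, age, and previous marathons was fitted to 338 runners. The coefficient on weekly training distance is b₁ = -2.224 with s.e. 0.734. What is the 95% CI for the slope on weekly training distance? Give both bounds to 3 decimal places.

(-3.668, -0.780)

df = n − k − 1 = 338 − 3 − 1 = 334.
t* = t_{0.025, 334} = 1.967092.
Margin = t* × SE = 1.967092 × 0.734 = 1.44385.
CI: -2.224 ± 1.44385 → (-3.668, -0.780).
With 95% confidence, each one-unit increase in weekly training distance is associated with a change of between -3.668 and -0.780 minutes in marathon finish time, holding the other predictors fixed.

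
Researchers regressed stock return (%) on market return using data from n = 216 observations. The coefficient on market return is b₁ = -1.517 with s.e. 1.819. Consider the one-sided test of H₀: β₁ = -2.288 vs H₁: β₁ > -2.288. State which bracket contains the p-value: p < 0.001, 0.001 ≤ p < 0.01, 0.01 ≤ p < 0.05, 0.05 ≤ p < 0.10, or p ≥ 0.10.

t = (-1.517 − (-2.288)) / 1.819 = 0.424.
df = n − 2 = 216 − 2 = 214.
One-sided p = P(T_{214} > t) ≈ 0.3360.
So p ≥ 0.10.

p ≥ 0.10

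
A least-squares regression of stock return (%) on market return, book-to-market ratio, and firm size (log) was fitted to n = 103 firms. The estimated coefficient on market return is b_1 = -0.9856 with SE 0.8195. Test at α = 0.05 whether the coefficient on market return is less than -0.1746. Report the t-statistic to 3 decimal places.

H₀: β₁ = -0.1746 vs H₁: β₁ < -0.1746.
t = (b_1 − β₁⁰)/SE = (-0.9856 − (-0.1746)) / 0.8195 = -0.990.
df = n − k − 1 = 103 − 3 − 1 = 99.
One-sided p ≈ 0.1624, which is ≥ 0.05, so fail to reject H₀.
The data do not give significant evidence that the true slope on market return is below -0.1746 % per unit, holding the other predictors fixed.

t = -0.990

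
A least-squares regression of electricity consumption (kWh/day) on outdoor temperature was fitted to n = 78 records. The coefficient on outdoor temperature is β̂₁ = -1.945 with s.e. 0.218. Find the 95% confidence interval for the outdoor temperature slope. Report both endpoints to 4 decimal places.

(-2.3792, -1.5108)

df = n − 2 = 78 − 2 = 76.
t* = t_{0.025, 76} = 1.991673.
Margin = t* × SE = 1.991673 × 0.218 = 0.434185.
CI: -1.945 ± 0.434185 → (-2.3792, -1.5108).
With 95% confidence, each one-unit increase in outdoor temperature is associated with a change of between -2.3792 and -1.5108 kWh/day in electricity consumption.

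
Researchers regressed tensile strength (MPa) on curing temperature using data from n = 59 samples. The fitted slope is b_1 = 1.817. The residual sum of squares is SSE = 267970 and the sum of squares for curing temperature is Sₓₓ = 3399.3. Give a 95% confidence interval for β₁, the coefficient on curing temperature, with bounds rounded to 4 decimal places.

MSE = SSE/(n − 2) = 267970/57 = 4701.23.
SE(b_1) = √(MSE/Sₓₓ) = √(4701.23/3399.3) = 1.17601.
df = n − 2 = 57.
t* = t_{0.025, 57} = 2.002465.
Margin = t* × SE = 2.002465 × 1.17601 = 2.354919.
CI: 1.817 ± 2.354919 → (-0.5379, 4.1719).
With 95% confidence, each one-unit increase in curing temperature is associated with a change of between -0.5379 and 4.1719 MPa in tensile strength.

(-0.5379, 4.1719)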